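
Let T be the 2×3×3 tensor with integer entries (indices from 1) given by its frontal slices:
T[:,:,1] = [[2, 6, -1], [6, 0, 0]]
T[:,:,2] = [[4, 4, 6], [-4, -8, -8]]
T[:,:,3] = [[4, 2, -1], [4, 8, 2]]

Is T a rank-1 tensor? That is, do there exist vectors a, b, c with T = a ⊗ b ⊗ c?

The mode-3 unfolding of T (rows indexed by k, columns by (i,j) = (1,1), (1,2), (1,3), (2,1), (2,2), (2,3)) is [[2, 6, -1, 6, 0, 0], [4, 4, 6, -4, -8, -8], [4, 2, -1, 4, 8, 2]].
There the 3×3 minor on rows k ∈ {1, 2, 3}, columns (i,j) ∈ {(1,1), (1,2), (1,3)} is det [[2, 6, -1], [4, 4, 6], [4, 2, -1]] = 144 ≠ 0, so this unfolding has rank ≥ 3; CP rank is at least every unfolding rank, so rank(T) ≥ 3.
In particular rank(T) ≥ 3 > 1, so T is not rank-1.

No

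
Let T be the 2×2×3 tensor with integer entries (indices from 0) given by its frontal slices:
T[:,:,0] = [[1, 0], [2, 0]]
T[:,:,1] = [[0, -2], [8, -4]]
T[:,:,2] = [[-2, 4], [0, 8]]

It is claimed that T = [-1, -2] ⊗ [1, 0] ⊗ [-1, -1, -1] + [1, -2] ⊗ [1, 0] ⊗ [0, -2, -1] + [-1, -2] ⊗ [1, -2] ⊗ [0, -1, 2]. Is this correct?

Yes

Reconstruct entrywise from the claimed factors. For example, T[1,0,1] = 8 and Σₗ aₗ[1]bₗ[0]cₗ[1] = (-2)·(1)·(-1) + (-2)·(1)·(-2) + (-2)·(1)·(-1) = 8; checking all 12 entries, every one matches. The claim holds.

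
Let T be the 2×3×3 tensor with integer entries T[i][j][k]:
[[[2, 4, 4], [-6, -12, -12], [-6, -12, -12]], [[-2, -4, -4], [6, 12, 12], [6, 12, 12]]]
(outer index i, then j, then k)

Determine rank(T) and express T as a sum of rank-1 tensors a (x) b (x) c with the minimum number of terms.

Lower bound: T ≠ 0 (e.g. T[0,0,0] = 2), so rank(T) ≥ 1.
Upper bound: if T = a (x) b (x) c then every fibre of T is a multiple of the corresponding factor, so read the factors off the fibres through the nonzero entry T[0,0,0] = 2.
The mode-1 fibre T[:,0,0] = [2, -2] gives a = [1, -1] (primitive direction); the mode-2 fibre T[0,:,0] = [2, -6, -6] gives b = [1, -3, -3]; then c[k] = T[0,0,k] / (a[0]·b[0]) = [2, 4, 4] / 1 = [2, 4, 4].
Expanding [1, -1] (x) [1, -3, -3] (x) [2, 4, 4] reproduces all 18 entries of T, so T = [1, -1] (x) [1, -3, -3] (x) [2, 4, 4] and rank(T) ≤ 1.
These bounds meet, so rank(T) = 1.

rank(T) = 1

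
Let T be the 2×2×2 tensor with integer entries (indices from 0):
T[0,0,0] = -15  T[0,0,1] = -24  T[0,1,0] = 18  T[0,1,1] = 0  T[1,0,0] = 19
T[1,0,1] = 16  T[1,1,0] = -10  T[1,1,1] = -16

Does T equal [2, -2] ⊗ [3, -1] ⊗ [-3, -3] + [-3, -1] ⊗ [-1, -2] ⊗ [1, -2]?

No

Reconstruct entry (0,1,0) from the claimed factors: Σₗ aₗ[0]bₗ[1]cₗ[0] = (2)·(-1)·(-3) + (-3)·(-2)·(1) = 12, but T[0,1,0] = 18. The claim is false.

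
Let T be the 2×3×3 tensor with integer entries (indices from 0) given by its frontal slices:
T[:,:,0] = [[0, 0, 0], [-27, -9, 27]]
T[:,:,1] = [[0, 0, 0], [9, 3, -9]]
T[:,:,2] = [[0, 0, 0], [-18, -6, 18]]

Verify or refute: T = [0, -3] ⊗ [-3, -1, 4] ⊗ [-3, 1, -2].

No

Reconstruct entry (1,2,0) from the claimed factors: Σₗ aₗ[1]bₗ[2]cₗ[0] = (-3)·(4)·(-3) = 36, but T[1,2,0] = 27. The claim is false.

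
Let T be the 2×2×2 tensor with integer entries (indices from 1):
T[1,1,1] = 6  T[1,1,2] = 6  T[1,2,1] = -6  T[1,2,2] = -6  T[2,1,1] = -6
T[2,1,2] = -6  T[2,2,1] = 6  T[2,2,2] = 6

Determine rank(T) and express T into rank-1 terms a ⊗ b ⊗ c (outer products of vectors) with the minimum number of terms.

Lower bound: T ≠ 0 (e.g. T[1,1,1] = 6), so rank(T) ≥ 1.
Upper bound: if T = a ⊗ b ⊗ c then every fibre of T is a multiple of the corresponding factor, so read the factors off the fibres through the nonzero entry T[1,1,1] = 6.
The mode-1 fibre T[:,1,1] = [6, -6] gives a = [1, -1] (primitive direction); the mode-2 fibre T[1,:,1] = [6, -6] gives b = [1, -1]; then c[k] = T[1,1,k] / (a[1]·b[1]) = [6, 6] / 1 = [6, 6].
Expanding [1, -1] ⊗ [1, -1] ⊗ [6, 6] reproduces all 8 entries of T, so T = [1, -1] ⊗ [1, -1] ⊗ [6, 6] and rank(T) ≤ 1.
These bounds meet, so rank(T) = 1.
Check entry T[2,2,2] = 6: (-1)·(-1)·(6) = 6.

rank(T) = 1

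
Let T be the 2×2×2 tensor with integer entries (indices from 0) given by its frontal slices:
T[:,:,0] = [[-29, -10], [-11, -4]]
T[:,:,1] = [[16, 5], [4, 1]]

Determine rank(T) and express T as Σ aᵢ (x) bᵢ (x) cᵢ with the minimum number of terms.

rank(T) = 2

Lower bound: the mode-3 unfolding of T (rows indexed by k, columns by (i,j) = (0,0), (0,1), (1,0), (1,1)) is [[-29, -10, -11, -4], [16, 5, 4, 1]].
There the 2×2 minor on rows k ∈ {0, 1}, columns (i,j) ∈ {(0,0), (0,1)} is det [[-29, -10], [16, 5]] = 15 ≠ 0, so this unfolding has rank ≥ 2; CP rank is at least every unfolding rank, so rank(T) ≥ 2. (Unfolding ranks only ever bound the CP rank from below — rank(T) can be strictly larger than all of them — so the matching upper bound has to come from an explicit 2-term decomposition.)
Upper bound — finding two terms. Write S_k = T[:,:,k] for the frontal slices: S₀ = [[-29, -10], [-11, -4]], S₁ = [[16, 5], [4, 1]].
If T = a₁ (x) b₁ (x) c₁ + a₂ (x) b₂ (x) c₂ then each S_k = c₁[k]·a₁b₁ᵀ + c₂[k]·a₂b₂ᵀ. S₀ and S₁ are linearly independent, so a₁b₁ᵀ and a₂b₂ᵀ must span the same plane of matrices: they are the rank-1 matrices of the form x·S₀ + y·S₁.
det(x·S₀ + y·S₁) is 6·x² + 2·xy − 4·y² = 2·(3·x − 2·y)(x + y), vanishing at (x:y) = (2:3) and (1:-1).
M₁ = 2·S₀ + 3·S₁ = [[-10, -5], [-10, -5]] = (-5)·[1, 1][2, 1]ᵀ and M₂ = S₀ − S₁ = [[-45, -15], [-15, -5]] = (-5)·[3, 1][3, 1]ᵀ, so take a₁ = [1, 1], b₁ = [2, 1], a₂ = [3, 1], b₂ = [3, 1].
Each slice is an integer combination of E₁ = a₁b₁ᵀ and E₂ = a₂b₂ᵀ: S₀ = −E₁ − 3·E₂, S₁ = −E₁ + 2·E₂; reading off coefficients, c₁ = [-1, -1] and c₂ = [-3, 2].
Hence T = [1, 1] (x) [2, 1] (x) [-1, -1] + [3, 1] (x) [3, 1] (x) [-3, 2], so rank(T) ≤ 2.
These bounds meet, so rank(T) = 2.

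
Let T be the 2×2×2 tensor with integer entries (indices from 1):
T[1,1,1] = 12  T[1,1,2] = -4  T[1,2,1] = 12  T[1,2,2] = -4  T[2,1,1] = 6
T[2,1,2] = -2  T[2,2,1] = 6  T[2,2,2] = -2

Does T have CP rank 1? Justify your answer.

Yes

If T = a ∘ b ∘ c then every fibre of T is a multiple of the corresponding factor, so read the factors off the fibres through the nonzero entry T[1,1,1] = 12.
The mode-1 fibre T[:,1,1] = [12, 6] gives a = [2, 1] (primitive direction); the mode-2 fibre T[1,:,1] = [12, 12] gives b = [1, 1]; then c[k] = T[1,1,k] / (a[1]·b[1]) = [12, -4] / 2 = [6, -2].
Expanding [2, 1] ∘ [1, 1] ∘ [6, -2] reproduces all 8 entries of T, so T = [2, 1] ∘ [1, 1] ∘ [6, -2] and rank(T) ≤ 1.
Equivalently every frontal slice T[:,:,k] is c[k] times the rank-1 matrix [2, 1] ∘ [1, 1]. So T has rank 1 (it is nonzero).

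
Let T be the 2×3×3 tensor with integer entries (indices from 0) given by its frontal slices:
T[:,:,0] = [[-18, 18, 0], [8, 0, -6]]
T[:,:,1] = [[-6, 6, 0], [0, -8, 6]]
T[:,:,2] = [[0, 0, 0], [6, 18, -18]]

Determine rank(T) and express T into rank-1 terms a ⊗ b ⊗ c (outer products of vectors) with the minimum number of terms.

rank(T) = 2

Lower bound: the mode-1 unfolding of T (rows indexed by i, columns by (j,k) = (0,0), (0,1), (0,2), (1,0), (1,1), (1,2), (2,0), (2,1), (2,2)) is [[-18, -6, 0, 18, 6, 0, 0, 0, 0], [8, 0, 6, 0, -8, 18, -6, 6, -18]].
There the 2×2 minor on rows i ∈ {0, 1}, columns (j,k) ∈ {(0,0), (0,1)} is det [[-18, -6], [8, 0]] = 48 ≠ 0, so this unfolding has rank ≥ 2; CP rank is at least every unfolding rank, so rank(T) ≥ 2. (Unfolding ranks only ever bound the CP rank from below — rank(T) can be strictly larger than all of them — so the matching upper bound has to come from an explicit 2-term decomposition.)
Upper bound — finding two terms. Write S_k = T[:,:,k] for the frontal slices: S₀ = [[-18, 18, 0], [8, 0, -6]], S₁ = [[-6, 6, 0], [0, -8, 6]], S₂ = [[0, 0, 0], [6, 18, -18]].
If T = a₁ ⊗ b₁ ⊗ c₁ + a₂ ⊗ b₂ ⊗ c₂ then each S_k = c₁[k]·a₁b₁ᵀ + c₂[k]·a₂b₂ᵀ. S₀ and S₁ are linearly independent, so a₁b₁ᵀ and a₂b₂ᵀ must span the same plane of matrices: they are the rank-1 matrices of the form x·S₀ + y·S₁.
The 2×2 minor of x·S₀ + y·S₁ on rows {0,1}, columns {0,1} is −144·x² + 96·xy + 48·y² = (-48)·(x − y)(3·x + y), vanishing at (x:y) = (1:1) and (1:-3).
M₁ = S₀ + S₁ = [[-24, 24, 0], [8, -8, 0]] = (-8)·(3, -1)(1, -1, 0)ᵀ and M₂ = S₀ − 3·S₁ = [[0, 0, 0], [8, 24, -24]] = 8·(0, 1)(1, 3, -3)ᵀ, so take a₁ = (3, -1), b₁ = (1, -1, 0), a₂ = (0, 1), b₂ = (1, 3, -3).
Each slice is an integer combination of E₁ = a₁b₁ᵀ and E₂ = a₂b₂ᵀ: S₀ = −6·E₁ + 2·E₂, S₁ = −2·E₁ − 2·E₂, S₂ = 6·E₂; reading off coefficients, c₁ = (-6, -2, 0) and c₂ = (2, -2, 6).
Hence T = (3, -1) ⊗ (1, -1, 0) ⊗ (-6, -2, 0) + (0, 1) ⊗ (1, 3, -3) ⊗ (2, -2, 6), so rank(T) ≤ 2.
These bounds meet, so rank(T) = 2.
Check entry T[0,1,2] = 0: (3)·(-1)·(0) + (0)·(3)·(6) = 0.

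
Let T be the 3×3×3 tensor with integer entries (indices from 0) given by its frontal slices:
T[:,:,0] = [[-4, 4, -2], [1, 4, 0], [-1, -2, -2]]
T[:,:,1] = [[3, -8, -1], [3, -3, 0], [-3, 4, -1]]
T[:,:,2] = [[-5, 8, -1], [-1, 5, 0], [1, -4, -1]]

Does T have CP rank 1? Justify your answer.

No

The mode-1 unfolding of T (rows indexed by i, columns by (j,k) = (0,0), (0,1), (0,2), (1,0), (1,1), (1,2), (2,0), (2,1), (2,2)) is [[-4, 3, -5, 4, -8, 8, -2, -1, -1], [1, 3, -1, 4, -3, 5, 0, 0, 0], [-1, -3, 1, -2, 4, -4, -2, -1, -1]].
There the 3×3 minor on rows i ∈ {0, 1, 2}, columns (j,k) ∈ {(0,0), (0,1), (1,0)} is det [[-4, 3, 4], [1, 3, 4], [-1, -3, -2]] = -30 ≠ 0, so this unfolding has rank ≥ 3; CP rank is at least every unfolding rank, so rank(T) ≥ 3.
In particular rank(T) ≥ 3 > 1, so T is not rank-1.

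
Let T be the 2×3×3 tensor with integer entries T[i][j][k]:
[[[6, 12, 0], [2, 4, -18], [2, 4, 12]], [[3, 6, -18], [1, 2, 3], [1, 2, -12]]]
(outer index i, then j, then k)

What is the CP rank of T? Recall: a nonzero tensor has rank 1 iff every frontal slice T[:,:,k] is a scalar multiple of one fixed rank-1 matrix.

2

Lower bound: the mode-2 unfolding of T (rows indexed by j, columns by (i,k) = (0,0), (0,1), (0,2), (1,0), (1,1), (1,2)) is [[6, 12, 0, 3, 6, -18], [2, 4, -18, 1, 2, 3], [2, 4, 12, 1, 2, -12]].
There the 2×2 minor on rows j ∈ {0, 1}, columns (i,k) ∈ {(0,0), (0,2)} is det [[6, 0], [2, -18]] = -108 ≠ 0, so this unfolding has rank ≥ 2; CP rank is at least every unfolding rank, so rank(T) ≥ 2. (Unfolding ranks only ever bound the CP rank from below — rank(T) can be strictly larger than all of them — so the matching upper bound has to come from an explicit 2-term decomposition.)
Upper bound — finding two terms. Write S_k = T[:,:,k] for the frontal slices: S₀ = [[6, 2, 2], [3, 1, 1]], S₁ = [[12, 4, 4], [6, 2, 2]], S₂ = [[0, -18, 12], [-18, 3, -12]].
If T = a₁ ⊗ b₁ ⊗ c₁ + a₂ ⊗ b₂ ⊗ c₂ then each S_k = c₁[k]·a₁b₁ᵀ + c₂[k]·a₂b₂ᵀ. S₀ and S₂ are linearly independent, so a₁b₁ᵀ and a₂b₂ᵀ must span the same plane of matrices: they are the rank-1 matrices of the form x·S₀ + y·S₂.
The 2×2 minor of x·S₀ + y·S₂ on rows {0,1}, columns {0,1} is 108·xy − 324·y² = 108·(x − 3·y)(y), vanishing at (x:y) = (3:1) and (1:0).
M₁ = 3·S₀ + S₂ = [[18, -12, 18], [-9, 6, -9]] = 3·[2, -1][3, -2, 3]ᵀ and M₂ = S₀ = [[6, 2, 2], [3, 1, 1]] = [2, 1][3, 1, 1]ᵀ, so take a₁ = [2, -1], b₁ = [3, -2, 3], a₂ = [2, 1], b₂ = [3, 1, 1].
Each slice is an integer combination of E₁ = a₁b₁ᵀ and E₂ = a₂b₂ᵀ: S₀ = E₂, S₁ = 2·E₂, S₂ = 3·E₁ − 3·E₂; reading off coefficients, c₁ = [0, 0, 3] and c₂ = [1, 2, -3].
Hence T = [2, -1] ⊗ [3, -2, 3] ⊗ [0, 0, 3] + [2, 1] ⊗ [3, 1, 1] ⊗ [1, 2, -3], so rank(T) ≤ 2.
These bounds meet, so rank(T) = 2.
Check entry T[1,2,0] = 1: (-1)·(3)·(0) + (1)·(1)·(1) = 1.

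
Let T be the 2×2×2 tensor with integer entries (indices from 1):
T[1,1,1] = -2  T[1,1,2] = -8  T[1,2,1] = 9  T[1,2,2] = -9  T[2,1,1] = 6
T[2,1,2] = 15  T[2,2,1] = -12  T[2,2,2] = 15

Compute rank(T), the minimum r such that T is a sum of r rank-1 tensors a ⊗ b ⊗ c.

Lower bound: the mode-1 unfolding of T (rows indexed by i, columns by (j,k) = (1,1), (1,2), (2,1), (2,2)) is [[-2, -8, 9, -9], [6, 15, -12, 15]].
There the 2×2 minor on rows i ∈ {1, 2}, columns (j,k) ∈ {(1,1), (1,2)} is det [[-2, -8], [6, 15]] = 18 ≠ 0, so this unfolding has rank ≥ 2; CP rank is at least every unfolding rank, so rank(T) ≥ 2. (This is only a lower bound: in general the CP rank may exceed every unfolding rank, so we still need to exhibit 2 rank-1 terms summing to T.)
Upper bound — finding two terms. Write S_k = T[:,:,k] for the frontal slices: S₁ = [[-2, 9], [6, -12]], S₂ = [[-8, -9], [15, 15]].
If T = a₁ ⊗ b₁ ⊗ c₁ + a₂ ⊗ b₂ ⊗ c₂ then each S_k = c₁[k]·a₁b₁ᵀ + c₂[k]·a₂b₂ᵀ. S₁ and S₂ are linearly independent, so a₁b₁ᵀ and a₂b₂ᵀ must span the same plane of matrices: they are the rank-1 matrices of the form x·S₁ + y·S₂.
det(x·S₁ + y·S₂) is −30·x² − 15·xy + 15·y² = (-15)·(2·x − y)(x + y), vanishing at (x:y) = (1:2) and (1:-1).
M₁ = S₁ + 2·S₂ = [[-18, -9], [36, 18]] = (-9)·(1, -2)(2, 1)ᵀ and M₂ = S₁ − S₂ = [[6, 18], [-9, -27]] = 3·(2, -3)(1, 3)ᵀ, so take a₁ = (1, -2), b₁ = (2, 1), a₂ = (2, -3), b₂ = (1, 3).
Each slice is an integer combination of E₁ = a₁b₁ᵀ and E₂ = a₂b₂ᵀ: S₁ = −3·E₁ + 2·E₂, S₂ = −3·E₁ − E₂; reading off coefficients, c₁ = (-3, -3) and c₂ = (2, -1).
Hence T = (1, -2) ⊗ (2, 1) ⊗ (-3, -3) + (2, -3) ⊗ (1, 3) ⊗ (2, -1), so rank(T) ≤ 2.
These bounds meet, so rank(T) = 2.

2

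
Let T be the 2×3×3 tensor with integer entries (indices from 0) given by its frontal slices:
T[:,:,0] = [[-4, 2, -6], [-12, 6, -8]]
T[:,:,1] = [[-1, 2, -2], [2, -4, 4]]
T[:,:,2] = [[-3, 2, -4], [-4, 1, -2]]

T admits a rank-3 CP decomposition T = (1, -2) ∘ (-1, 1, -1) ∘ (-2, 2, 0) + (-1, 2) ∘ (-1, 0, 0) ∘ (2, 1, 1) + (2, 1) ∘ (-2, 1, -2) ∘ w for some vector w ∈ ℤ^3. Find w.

w = (2, 0, 1)

Subtract the known terms from T to get the rank-1 residual R = (2, 1) ∘ (-2, 1, -2) ∘ w, so R[i,j,k] = a[i]·b[j]·w[k]. Pick indices with nonzero a[0]·b[0] = (2)·(-2) = -4. Only the fibre through (0,0,·) is needed: R[0,0,:] = T[0,0,:] − Σₗ aₗ[0]bₗ[0]cₗ = [-4, -1, -3] − (1)·(-1)·(-2, 2, 0) − (-1)·(-1)·(2, 1, 1) = [-8, 0, -4]. Then w[k] = R[0,0,k] / -4 for each k, giving w = [-8, 0, -4] / -4 = (2, 0, 1).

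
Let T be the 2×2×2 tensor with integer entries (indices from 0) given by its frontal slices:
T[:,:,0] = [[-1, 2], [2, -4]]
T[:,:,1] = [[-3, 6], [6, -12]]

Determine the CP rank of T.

1

Lower bound: T ≠ 0 (e.g. T[0,0,0] = -1), so rank(T) ≥ 1.
Upper bound: if T = a ⊗ b ⊗ c then every fibre of T is a multiple of the corresponding factor, so read the factors off the fibres through the nonzero entry T[0,0,0] = -1.
The mode-1 fibre T[:,0,0] = [-1, 2] gives a = [1, -2] (primitive direction); the mode-2 fibre T[0,:,0] = [-1, 2] gives b = [1, -2]; then c[k] = T[0,0,k] / (a[0]·b[0]) = [-1, -3] / 1 = [-1, -3].
Expanding [1, -2] ⊗ [1, -2] ⊗ [-1, -3] reproduces all 8 entries of T, so T = [1, -2] ⊗ [1, -2] ⊗ [-1, -3] and rank(T) ≤ 1.
These bounds meet, so rank(T) = 1.
Check entry T[1,1,1] = -12: (-2)·(-2)·(-3) = -12.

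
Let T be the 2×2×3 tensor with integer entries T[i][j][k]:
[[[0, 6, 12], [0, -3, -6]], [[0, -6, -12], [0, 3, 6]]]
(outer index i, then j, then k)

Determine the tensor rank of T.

Lower bound: T ≠ 0 (e.g. T[0,0,1] = 6), so rank(T) ≥ 1.
Upper bound: if T = a ⊗ b ⊗ c then every fibre of T is a multiple of the corresponding factor, so read the factors off the fibres through the nonzero entry T[0,0,1] = 6.
The mode-1 fibre T[:,0,1] = [6, -6] gives a = [1, -1] (primitive direction); the mode-2 fibre T[0,:,1] = [6, -3] gives b = [2, -1]; then c[k] = T[0,0,k] / (a[0]·b[0]) = [0, 6, 12] / 2 = [0, 3, 6].
Expanding [1, -1] ⊗ [2, -1] ⊗ [0, 3, 6] reproduces all 12 entries of T, so T = [1, -1] ⊗ [2, -1] ⊗ [0, 3, 6] and rank(T) ≤ 1.
These bounds meet, so rank(T) = 1.

1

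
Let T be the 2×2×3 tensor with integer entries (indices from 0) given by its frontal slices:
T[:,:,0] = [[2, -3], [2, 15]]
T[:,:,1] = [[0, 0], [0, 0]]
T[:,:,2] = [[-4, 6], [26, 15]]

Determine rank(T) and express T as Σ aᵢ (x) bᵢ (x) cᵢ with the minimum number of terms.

rank(T) = 2

Lower bound: in the mode-2 unfolding of T (rows indexed by j, columns by (i,k)) the 2×2 minor on rows j ∈ {0, 1}, columns (i,k) ∈ {(0,0), (1,0)} is det [[2, 2], [-3, 15]] = 36 ≠ 0, so that unfolding has rank ≥ 2 and hence rank(T) ≥ 2 (CP rank is at least every unfolding rank, though it can be larger).
Upper bound: with S_k = T[:,:,k], the two rank-1 terms a₁b₁ᵀ, a₂b₂ᵀ are the rank-1 members of the pencil x·S₀ + y·S₂.
det(x·S₀ + y·S₂) is 36·x² + 36·xy − 216·y² = 36·(x + 3·y)(x − 2·y), vanishing at (x:y) = (3:-1) and (2:1).
M₁ = 3·S₀ − S₂ = [[10, -15], [-20, 30]] = 5·[1, -2][2, -3]ᵀ and M₂ = 2·S₀ + S₂ = [[0, 0], [30, 45]] = 15·[0, 1][2, 3]ᵀ, so take a₁ = [1, -2], b₁ = [2, -3], a₂ = [0, 1], b₂ = [2, 3].
Each slice is an integer combination of E₁ = a₁b₁ᵀ and E₂ = a₂b₂ᵀ: S₀ = E₁ + 3·E₂, S₁ = 0, S₂ = −2·E₁ + 9·E₂; reading off coefficients, c₁ = [1, 0, -2] and c₂ = [3, 0, 9].
Hence T = [1, -2] (x) [2, -3] (x) [1, 0, -2] + [0, 1] (x) [2, 3] (x) [3, 0, 9], so rank(T) ≤ 2.
These bounds meet, so rank(T) = 2.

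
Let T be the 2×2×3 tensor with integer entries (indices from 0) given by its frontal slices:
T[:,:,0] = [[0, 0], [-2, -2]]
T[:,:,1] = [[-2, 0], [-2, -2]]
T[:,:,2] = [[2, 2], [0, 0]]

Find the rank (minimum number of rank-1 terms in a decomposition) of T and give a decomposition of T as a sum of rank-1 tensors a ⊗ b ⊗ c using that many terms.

Lower bound: the mode-3 unfolding of T (rows indexed by k, columns by (i,j) = (0,0), (0,1), (1,0), (1,1)) is [[0, 0, -2, -2], [-2, 0, -2, -2], [2, 2, 0, 0]].
There the 3×3 minor on rows k ∈ {0, 1, 2}, columns (i,j) ∈ {(0,0), (0,1), (1,0)} is det [[0, 0, -2], [-2, 0, -2], [2, 2, 0]] = 8 ≠ 0, so this unfolding has rank ≥ 3; CP rank is at least every unfolding rank, so rank(T) ≥ 3. (Flattening ranks never certify an upper bound on CP rank; for that we must actually write T with 3 rank-1 terms.)
Upper bound: T is a sum of 3 rank-1 terms, T = [0, 1] ⊗ [1, 1] ⊗ [-2, 2, -2] + [1, 0] ⊗ [1, 2] ⊗ [0, 2, 0] + [1, 1] ⊗ [1, 1] ⊗ [0, -4, 2] (written with every a and b primitive with positive leading entry and the scale carried by c; CP decompositions are not unique, and this one is verified by expanding entrywise), so rank(T) ≤ 3.
These bounds meet, so rank(T) = 3.
Check entry T[0,0,1] = -2: (0)·(1)·(2) + (1)·(1)·(2) + (1)·(1)·(-4) = -2.

rank(T) = 3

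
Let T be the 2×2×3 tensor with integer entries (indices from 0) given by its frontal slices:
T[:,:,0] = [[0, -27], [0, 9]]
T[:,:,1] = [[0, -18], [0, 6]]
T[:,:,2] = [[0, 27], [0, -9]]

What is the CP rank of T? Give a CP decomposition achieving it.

Lower bound: T ≠ 0 (e.g. T[0,1,0] = -27), so rank(T) ≥ 1.
Upper bound: if T = a ∘ b ∘ c then every fibre of T is a multiple of the corresponding factor, so read the factors off the fibres through the nonzero entry T[0,1,0] = -27.
The mode-1 fibre T[:,1,0] = [-27, 9] gives a = (3, -1) (primitive direction); the mode-2 fibre T[0,:,0] = [0, -27] gives b = (0, 1); then c[k] = T[0,1,k] / (a[0]·b[1]) = [-27, -18, 27] / 3 = (-9, -6, 9).
Expanding (3, -1) ∘ (0, 1) ∘ (-9, -6, 9) reproduces all 12 entries of T, so T = (3, -1) ∘ (0, 1) ∘ (-9, -6, 9) and rank(T) ≤ 1.
These bounds meet, so rank(T) = 1.

rank(T) = 1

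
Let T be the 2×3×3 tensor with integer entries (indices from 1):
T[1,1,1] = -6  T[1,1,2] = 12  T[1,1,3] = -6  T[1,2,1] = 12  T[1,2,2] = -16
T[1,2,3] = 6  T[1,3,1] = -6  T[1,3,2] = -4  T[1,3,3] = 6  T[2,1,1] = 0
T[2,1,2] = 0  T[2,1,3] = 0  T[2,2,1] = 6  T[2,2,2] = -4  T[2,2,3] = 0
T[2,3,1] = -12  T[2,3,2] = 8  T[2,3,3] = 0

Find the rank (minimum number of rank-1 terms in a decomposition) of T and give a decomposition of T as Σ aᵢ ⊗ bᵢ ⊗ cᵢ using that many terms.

rank(T) = 2

Lower bound: the mode-2 unfolding of T (rows indexed by j, columns by (i,k) = (1,1), (1,2), (1,3), (2,1), (2,2), (2,3)) is [[-6, 12, -6, 0, 0, 0], [12, -16, 6, 6, -4, 0], [-6, -4, 6, -12, 8, 0]].
There the 2×2 minor on rows j ∈ {1, 2}, columns (i,k) ∈ {(1,1), (1,2)} is det [[-6, 12], [12, -16]] = -48 ≠ 0, so this unfolding has rank ≥ 2; CP rank is at least every unfolding rank, so rank(T) ≥ 2. (Flattening ranks never certify an upper bound on CP rank; for that we must actually write T with 2 rank-1 terms.)
Upper bound — finding two terms. Write S_k = T[:,:,k] for the frontal slices: S₁ = [[-6, 12, -6], [0, 6, -12]], S₂ = [[12, -16, -4], [0, -4, 8]], S₃ = [[-6, 6, 6], [0, 0, 0]].
If T = a₁ ⊗ b₁ ⊗ c₁ + a₂ ⊗ b₂ ⊗ c₂ then each S_k = c₁[k]·a₁b₁ᵀ + c₂[k]·a₂b₂ᵀ. S₁ and S₂ are linearly independent, so a₁b₁ᵀ and a₂b₂ᵀ must span the same plane of matrices: they are the rank-1 matrices of the form x·S₁ + y·S₂.
The 2×2 minor of x·S₁ + y·S₂ on rows {1,2}, columns {1,2} is −36·x² + 96·xy − 48·y² = (-12)·(3·x − 2·y)(x − 2·y), vanishing at (x:y) = (2:3) and (2:1).
M₁ = 2·S₁ + 3·S₂ = [[24, -24, -24], [0, 0, 0]] = 24·[1, 0][1, -1, -1]ᵀ and M₂ = 2·S₁ + S₂ = [[0, 8, -16], [0, 8, -16]] = 8·[1, 1][0, 1, -2]ᵀ, so take a₁ = [1, 0], b₁ = [1, -1, -1], a₂ = [1, 1], b₂ = [0, 1, -2].
Each slice is an integer combination of E₁ = a₁b₁ᵀ and E₂ = a₂b₂ᵀ: S₁ = −6·E₁ + 6·E₂, S₂ = 12·E₁ − 4·E₂, S₃ = −6·E₁; reading off coefficients, c₁ = [-6, 12, -6] and c₂ = [6, -4, 0].
Hence T = [1, 0] ⊗ [1, -1, -1] ⊗ [-6, 12, -6] + [1, 1] ⊗ [0, 1, -2] ⊗ [6, -4, 0], so rank(T) ≤ 2.
These bounds meet, so rank(T) = 2.
Check entry T[1,3,2] = -4: (1)·(-1)·(12) + (1)·(-2)·(-4) = -4.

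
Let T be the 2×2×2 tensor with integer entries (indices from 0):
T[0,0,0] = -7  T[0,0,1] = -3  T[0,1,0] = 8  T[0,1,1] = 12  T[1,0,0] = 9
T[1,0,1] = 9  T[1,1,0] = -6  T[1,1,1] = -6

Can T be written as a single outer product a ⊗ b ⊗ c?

The mode-3 unfolding of T (rows indexed by k, columns by (i,j) = (0,0), (0,1), (1,0), (1,1)) is [[-7, 8, 9, -6], [-3, 12, 9, -6]].
There the 2×2 minor on rows k ∈ {0, 1}, columns (i,j) ∈ {(0,0), (0,1)} is det [[-7, 8], [-3, 12]] = -60 ≠ 0, so this unfolding has rank ≥ 2; CP rank is at least every unfolding rank, so rank(T) ≥ 2.
In particular rank(T) ≥ 2 > 1, so T is not rank-1.

No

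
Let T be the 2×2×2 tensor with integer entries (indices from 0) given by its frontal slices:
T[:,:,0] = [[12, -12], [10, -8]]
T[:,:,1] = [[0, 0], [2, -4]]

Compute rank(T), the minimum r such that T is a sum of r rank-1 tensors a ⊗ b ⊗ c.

Lower bound: in the mode-3 unfolding of T (rows indexed by k, columns by (i,j)) the 2×2 minor on rows k ∈ {0, 1}, columns (i,j) ∈ {(0,0), (1,0)} is det [[12, 10], [0, 2]] = 24 ≠ 0, so that unfolding has rank ≥ 2 and hence rank(T) ≥ 2 (CP rank is at least every unfolding rank, though it can be larger).
Upper bound: with S_k = T[:,:,k], the two rank-1 terms a₁b₁ᵀ, a₂b₂ᵀ are the rank-1 members of the pencil x·S₀ + y·S₁.
det(x·S₀ + y·S₁) is 24·x² − 24·xy = 24·(x − y)(x), vanishing at (x:y) = (1:1) and (0:1).
M₁ = S₀ + S₁ = [[12, -12], [12, -12]] = 12·[1, 1][1, -1]ᵀ and M₂ = S₁ = [[0, 0], [2, -4]] = 2·[0, 1][1, -2]ᵀ, so take a₁ = [1, 1], b₁ = [1, -1], a₂ = [0, 1], b₂ = [1, -2].
Each slice is an integer combination of E₁ = a₁b₁ᵀ and E₂ = a₂b₂ᵀ: S₀ = 12·E₁ − 2·E₂, S₁ = 2·E₂; reading off coefficients, c₁ = [12, 0] and c₂ = [-2, 2].
Hence T = [1, 1] ⊗ [1, -1] ⊗ [12, 0] + [0, 1] ⊗ [1, -2] ⊗ [-2, 2], so rank(T) ≤ 2.
These bounds meet, so rank(T) = 2.

2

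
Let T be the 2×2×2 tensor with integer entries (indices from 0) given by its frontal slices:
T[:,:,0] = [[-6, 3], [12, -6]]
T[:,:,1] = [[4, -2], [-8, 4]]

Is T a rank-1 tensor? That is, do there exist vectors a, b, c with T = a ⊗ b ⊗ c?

Yes

If T = a ⊗ b ⊗ c then every fibre of T is a multiple of the corresponding factor, so read the factors off the fibres through the nonzero entry T[0,0,0] = -6.
The mode-1 fibre T[:,0,0] = [-6, 12] gives a = [1, -2] (primitive direction); the mode-2 fibre T[0,:,0] = [-6, 3] gives b = [2, -1]; then c[k] = T[0,0,k] / (a[0]·b[0]) = [-6, 4] / 2 = [-3, 2].
Expanding [1, -2] ⊗ [2, -1] ⊗ [-3, 2] reproduces all 8 entries of T, so T = [1, -2] ⊗ [2, -1] ⊗ [-3, 2] and rank(T) ≤ 1.
Equivalently every frontal slice T[:,:,k] is c[k] times the rank-1 matrix [1, -2] ⊗ [2, -1]. So T has rank 1 (it is nonzero).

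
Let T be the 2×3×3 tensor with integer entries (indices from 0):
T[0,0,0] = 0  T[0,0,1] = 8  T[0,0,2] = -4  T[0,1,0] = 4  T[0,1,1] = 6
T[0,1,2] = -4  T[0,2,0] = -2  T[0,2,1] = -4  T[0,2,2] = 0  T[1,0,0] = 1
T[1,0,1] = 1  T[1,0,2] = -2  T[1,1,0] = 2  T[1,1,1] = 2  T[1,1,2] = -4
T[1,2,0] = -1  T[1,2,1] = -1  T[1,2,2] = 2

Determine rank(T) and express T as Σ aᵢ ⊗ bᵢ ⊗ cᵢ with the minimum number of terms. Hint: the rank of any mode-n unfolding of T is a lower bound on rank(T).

Lower bound: the mode-2 unfolding of T (rows indexed by j, columns by (i,k) = (0,0), (0,1), (0,2), (1,0), (1,1), (1,2)) is [[0, 8, -4, 1, 1, -2], [4, 6, -4, 2, 2, -4], [-2, -4, 0, -1, -1, 2]].
There the 3×3 minor on rows j ∈ {0, 1, 2}, columns (i,k) ∈ {(0,0), (0,1), (0,2)} is det [[0, 8, -4], [4, 6, -4], [-2, -4, 0]] = 80 ≠ 0, so this unfolding has rank ≥ 3; CP rank is at least every unfolding rank, so rank(T) ≥ 3. (Unfolding ranks only ever bound the CP rank from below — rank(T) can be strictly larger than all of them — so the matching upper bound has to come from an explicit 3-term decomposition.)
Upper bound: T is a sum of 3 rank-1 terms, T = [1, 0] ⊗ [1, 0, 0] ⊗ [-2, 4, -4] + [1, 0] ⊗ [1, 1, -1] ⊗ [0, 2, 4] + [2, 1] ⊗ [1, 2, -1] ⊗ [1, 1, -2] (one valid choice — decompositions are not unique — normalised so each a, b is primitive with positive first nonzero entry; check it by expanding all entries), so rank(T) ≤ 3.
These bounds meet, so rank(T) = 3.
Check entry T[1,1,1] = 2: (0)·(0)·(4) + (0)·(1)·(2) + (1)·(2)·(1) = 2.

rank(T) = 3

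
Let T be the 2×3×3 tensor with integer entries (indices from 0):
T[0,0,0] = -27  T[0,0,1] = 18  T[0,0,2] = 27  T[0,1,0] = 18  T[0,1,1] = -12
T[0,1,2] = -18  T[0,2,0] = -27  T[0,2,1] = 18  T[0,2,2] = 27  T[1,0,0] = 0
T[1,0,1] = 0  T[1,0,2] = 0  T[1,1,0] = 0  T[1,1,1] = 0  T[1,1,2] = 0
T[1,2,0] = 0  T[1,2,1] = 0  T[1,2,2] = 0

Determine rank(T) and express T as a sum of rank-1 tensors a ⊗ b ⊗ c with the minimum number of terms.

rank(T) = 1

Lower bound: T ≠ 0 (e.g. T[0,0,0] = -27), so rank(T) ≥ 1.
Upper bound: the mode-1 fibre T[:,0,0] = [-27, 0] gives a = [1, 0] (primitive direction); the mode-2 fibre T[0,:,0] = [-27, 18, -27] gives b = [3, -2, 3]; then c[k] = T[0,0,k] / (a[0]·b[0]) = [-27, 18, 27] / 3 = [-9, 6, 9].
Expanding [1, 0] ⊗ [3, -2, 3] ⊗ [-9, 6, 9] reproduces all 18 entries of T, so T = [1, 0] ⊗ [3, -2, 3] ⊗ [-9, 6, 9] and rank(T) ≤ 1.
These bounds meet, so rank(T) = 1.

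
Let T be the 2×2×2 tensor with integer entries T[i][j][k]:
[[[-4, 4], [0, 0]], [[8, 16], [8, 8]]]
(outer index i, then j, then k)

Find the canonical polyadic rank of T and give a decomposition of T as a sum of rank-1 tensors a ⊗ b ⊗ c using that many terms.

rank(T) = 2

Lower bound: the mode-2 unfolding of T (rows indexed by j, columns by (i,k) = (0,0), (0,1), (1,0), (1,1)) is [[-4, 4, 8, 16], [0, 0, 8, 8]].
There the 2×2 minor on rows j ∈ {0, 1}, columns (i,k) ∈ {(0,0), (1,0)} is det [[-4, 8], [0, 8]] = -32 ≠ 0, so this unfolding has rank ≥ 2; CP rank is at least every unfolding rank, so rank(T) ≥ 2. (Unfolding ranks only ever bound the CP rank from below — rank(T) can be strictly larger than all of them — so the matching upper bound has to come from an explicit 2-term decomposition.)
Upper bound — finding two terms. Write S_k = T[:,:,k] for the frontal slices: S₀ = [[-4, 0], [8, 8]], S₁ = [[4, 0], [16, 8]].
If T = a₁ ⊗ b₁ ⊗ c₁ + a₂ ⊗ b₂ ⊗ c₂ then each S_k = c₁[k]·a₁b₁ᵀ + c₂[k]·a₂b₂ᵀ. S₀ and S₁ are linearly independent, so a₁b₁ᵀ and a₂b₂ᵀ must span the same plane of matrices: they are the rank-1 matrices of the form x·S₀ + y·S₁.
det(x·S₀ + y·S₁) is −32·x² + 32·y² = (-32)·(x − y)(x + y), vanishing at (x:y) = (1:1) and (1:-1).
M₁ = S₀ + S₁ = [[0, 0], [24, 16]] = 8·[0, 1][3, 2]ᵀ and M₂ = S₀ − S₁ = [[-8, 0], [-8, 0]] = (-8)·[1, 1][1, 0]ᵀ, so take a₁ = [0, 1], b₁ = [3, 2], a₂ = [1, 1], b₂ = [1, 0].
Each slice is an integer combination of E₁ = a₁b₁ᵀ and E₂ = a₂b₂ᵀ: S₀ = 4·E₁ − 4·E₂, S₁ = 4·E₁ + 4·E₂; reading off coefficients, c₁ = [4, 4] and c₂ = [-4, 4].
Hence T = [0, 1] ⊗ [3, 2] ⊗ [4, 4] + [1, 1] ⊗ [1, 0] ⊗ [-4, 4], so rank(T) ≤ 2.
These bounds meet, so rank(T) = 2.
Check entry T[1,1,1] = 8: (1)·(2)·(4) + (1)·(0)·(4) = 8.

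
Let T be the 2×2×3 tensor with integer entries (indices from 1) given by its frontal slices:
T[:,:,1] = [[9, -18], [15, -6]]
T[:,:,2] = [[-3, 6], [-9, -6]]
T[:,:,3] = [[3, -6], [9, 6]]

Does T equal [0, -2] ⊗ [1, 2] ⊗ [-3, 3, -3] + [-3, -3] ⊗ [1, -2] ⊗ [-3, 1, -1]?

Reconstruct entrywise from the claimed factors. For example, T[2,1,3] = 9 and Σₗ aₗ[2]bₗ[1]cₗ[3] = (-2)·(1)·(-3) + (-3)·(1)·(-1) = 9; checking all 12 entries, every one matches. The claim holds.

Yes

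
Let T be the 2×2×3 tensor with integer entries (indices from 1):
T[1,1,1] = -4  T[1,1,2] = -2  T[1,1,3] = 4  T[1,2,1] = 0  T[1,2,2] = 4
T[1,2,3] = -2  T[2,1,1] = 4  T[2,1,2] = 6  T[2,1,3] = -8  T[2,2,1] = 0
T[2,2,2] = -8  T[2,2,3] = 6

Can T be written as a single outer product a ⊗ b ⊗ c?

The mode-3 unfolding of T (rows indexed by k, columns by (i,j) = (1,1), (1,2), (2,1), (2,2)) is [[-4, 0, 4, 0], [-2, 4, 6, -8], [4, -2, -8, 6]].
There the 3×3 minor on rows k ∈ {1, 2, 3}, columns (i,j) ∈ {(1,1), (1,2), (2,1)} is det [[-4, 0, 4], [-2, 4, 6], [4, -2, -8]] = 32 ≠ 0, so this unfolding has rank ≥ 3; CP rank is at least every unfolding rank, so rank(T) ≥ 3.
In particular rank(T) ≥ 3 > 1, so T is not rank-1.

No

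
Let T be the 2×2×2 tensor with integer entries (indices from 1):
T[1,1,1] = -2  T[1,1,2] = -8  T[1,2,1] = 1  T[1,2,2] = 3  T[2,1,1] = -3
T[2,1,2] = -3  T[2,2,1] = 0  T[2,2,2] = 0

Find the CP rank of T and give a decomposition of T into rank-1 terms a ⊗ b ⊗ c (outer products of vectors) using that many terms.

rank(T) = 2

Lower bound: in the mode-1 unfolding of T (rows indexed by i, columns by (j,k)) the 2×2 minor on rows i ∈ {1, 2}, columns (j,k) ∈ {(1,1), (1,2)} is det [[-2, -8], [-3, -3]] = -18 ≠ 0, so that unfolding has rank ≥ 2 and hence rank(T) ≥ 2 (CP rank is at least every unfolding rank, though it can be larger).
Upper bound: with S_k = T[:,:,k], the two rank-1 terms a₁b₁ᵀ, a₂b₂ᵀ are the rank-1 members of the pencil x·S₁ + y·S₂.
det(x·S₁ + y·S₂) is 3·x² + 12·xy + 9·y² = 3·(x + 3·y)(x + y), vanishing at (x:y) = (3:-1) and (1:-1).
M₁ = 3·S₁ − S₂ = [[2, 0], [-6, 0]] = 2·(1, -3)(1, 0)ᵀ and M₂ = S₁ − S₂ = [[6, -2], [0, 0]] = 2·(1, 0)(3, -1)ᵀ, so take a₁ = (1, -3), b₁ = (1, 0), a₂ = (1, 0), b₂ = (3, -1).
Each slice is an integer combination of E₁ = a₁b₁ᵀ and E₂ = a₂b₂ᵀ: S₁ = E₁ − E₂, S₂ = E₁ − 3·E₂; reading off coefficients, c₁ = (1, 1) and c₂ = (-1, -3).
Hence T = (1, -3) ⊗ (1, 0) ⊗ (1, 1) + (1, 0) ⊗ (3, -1) ⊗ (-1, -3), so rank(T) ≤ 2.
These bounds meet, so rank(T) = 2.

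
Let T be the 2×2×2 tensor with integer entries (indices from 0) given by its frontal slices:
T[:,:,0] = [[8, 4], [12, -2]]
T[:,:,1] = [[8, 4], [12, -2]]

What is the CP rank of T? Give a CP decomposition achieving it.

Lower bound: the mode-1 unfolding of T (rows indexed by i, columns by (j,k) = (0,0), (0,1), (1,0), (1,1)) is [[8, 8, 4, 4], [12, 12, -2, -2]].
There the 2×2 minor on rows i ∈ {0, 1}, columns (j,k) ∈ {(0,0), (1,0)} is det [[8, 4], [12, -2]] = -64 ≠ 0, so this unfolding has rank ≥ 2; CP rank is at least every unfolding rank, so rank(T) ≥ 2. (Unfolding ranks only ever bound the CP rank from below — rank(T) can be strictly larger than all of them — so the matching upper bound has to come from an explicit 2-term decomposition.)
Upper bound — finding two terms. Every mode-3 slice of T is a multiple of one matrix: T[:,:,k] = c[k]·M with c = (1, 1) and M = [[8, 4], [12, -2]] (rows indexed by i, columns by j). So it suffices to write M as a sum of two rank-1 matrices.
Splitting M by its rows (i = 0, 1), M = (1, 0)(8, 4)ᵀ + (0, 1)(12, -2)ᵀ.
Hence T = (1, 0) ∘ (8, 4) ∘ (1, 1) + (0, 1) ∘ (12, -2) ∘ (1, 1), so rank(T) ≤ 2.
These bounds meet, so rank(T) = 2.
Check entry T[1,0,0] = 12: (0)·(8)·(1) + (1)·(12)·(1) = 12.

rank(T) = 2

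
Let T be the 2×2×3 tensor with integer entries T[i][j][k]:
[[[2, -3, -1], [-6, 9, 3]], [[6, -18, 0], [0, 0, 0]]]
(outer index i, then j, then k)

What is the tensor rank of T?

2

Lower bound: in the mode-1 unfolding of T (rows indexed by i, columns by (j,k)) the 2×2 minor on rows i ∈ {0, 1}, columns (j,k) ∈ {(0,0), (0,1)} is det [[2, -3], [6, -18]] = -18 ≠ 0, so that unfolding has rank ≥ 2 and hence rank(T) ≥ 2 (CP rank is at least every unfolding rank, though it can be larger).
Upper bound: with S_k = T[:,:,k], the two rank-1 terms a₁b₁ᵀ, a₂b₂ᵀ are the rank-1 members of the pencil x·S₀ + y·S₁.
det(x·S₀ + y·S₁) is 36·x² − 162·xy + 162·y² = 18·(2·x − 3·y)(x − 3·y), vanishing at (x:y) = (3:2) and (3:1).
M₁ = 3·S₀ + 2·S₁ = [[0, 0], [-18, 0]] = (-18)·(0, 1)(1, 0)ᵀ and M₂ = 3·S₀ + S₁ = [[3, -9], [0, 0]] = 3·(1, 0)(1, -3)ᵀ, so take a₁ = (0, 1), b₁ = (1, 0), a₂ = (1, 0), b₂ = (1, -3).
Each slice is an integer combination of E₁ = a₁b₁ᵀ and E₂ = a₂b₂ᵀ: S₀ = 6·E₁ + 2·E₂, S₁ = −18·E₁ − 3·E₂, S₂ = −E₂; reading off coefficients, c₁ = (6, -18, 0) and c₂ = (2, -3, -1).
Hence T = (0, 1) (x) (1, 0) (x) (6, -18, 0) + (1, 0) (x) (1, -3) (x) (2, -3, -1), so rank(T) ≤ 2.
These bounds meet, so rank(T) = 2.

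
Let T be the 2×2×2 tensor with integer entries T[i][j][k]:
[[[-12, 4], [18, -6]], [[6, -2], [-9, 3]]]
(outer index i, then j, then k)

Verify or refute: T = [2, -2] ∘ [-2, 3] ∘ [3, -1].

No

Reconstruct entry (1,0,0) from the claimed factors: Σₗ aₗ[1]bₗ[0]cₗ[0] = (-2)·(-2)·(3) = 12, but T[1,0,0] = 6. The claim is false.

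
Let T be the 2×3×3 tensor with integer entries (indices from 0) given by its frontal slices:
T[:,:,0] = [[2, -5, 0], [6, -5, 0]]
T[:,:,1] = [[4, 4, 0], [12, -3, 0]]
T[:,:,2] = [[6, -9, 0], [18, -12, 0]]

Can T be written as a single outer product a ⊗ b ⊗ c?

No

The mode-2 unfolding of T (rows indexed by j, columns by (i,k) = (0,0), (0,1), (0,2), (1,0), (1,1), (1,2)) is [[2, 4, 6, 6, 12, 18], [-5, 4, -9, -5, -3, -12], [0, 0, 0, 0, 0, 0]].
There the 2×2 minor on rows j ∈ {0, 1}, columns (i,k) ∈ {(0,0), (0,1)} is det [[2, 4], [-5, 4]] = 28 ≠ 0, so this unfolding has rank ≥ 2; CP rank is at least every unfolding rank, so rank(T) ≥ 2.
In particular rank(T) ≥ 2 > 1, so T is not rank-1.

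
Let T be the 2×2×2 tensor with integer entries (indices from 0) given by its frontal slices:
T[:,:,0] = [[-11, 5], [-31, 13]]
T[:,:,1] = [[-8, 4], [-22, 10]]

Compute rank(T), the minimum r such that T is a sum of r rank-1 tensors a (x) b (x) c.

2

Lower bound: in the mode-3 unfolding of T (rows indexed by k, columns by (i,j)) the 2×2 minor on rows k ∈ {0, 1}, columns (i,j) ∈ {(0,0), (0,1)} is det [[-11, 5], [-8, 4]] = -4 ≠ 0, so that unfolding has rank ≥ 2 and hence rank(T) ≥ 2 (CP rank is at least every unfolding rank, though it can be larger).
Upper bound: with S_k = T[:,:,k], the two rank-1 terms a₁b₁ᵀ, a₂b₂ᵀ are the rank-1 members of the pencil x·S₀ + y·S₁.
det(x·S₀ + y·S₁) is 12·x² + 20·xy + 8·y² = 4·(3·x + 2·y)(x + y), vanishing at (x:y) = (2:-3) and (1:-1).
M₁ = 2·S₀ − 3·S₁ = [[2, -2], [4, -4]] = 2·[1, 2][1, -1]ᵀ and M₂ = S₀ − S₁ = [[-3, 1], [-9, 3]] = −[1, 3][3, -1]ᵀ, so take a₁ = [1, 2], b₁ = [1, -1], a₂ = [1, 3], b₂ = [3, -1].
Each slice is an integer combination of E₁ = a₁b₁ᵀ and E₂ = a₂b₂ᵀ: S₀ = −2·E₁ − 3·E₂, S₁ = −2·E₁ − 2·E₂; reading off coefficients, c₁ = [-2, -2] and c₂ = [-3, -2].
Hence T = [1, 2] (x) [1, -1] (x) [-2, -2] + [1, 3] (x) [3, -1] (x) [-3, -2], so rank(T) ≤ 2.
These bounds meet, so rank(T) = 2.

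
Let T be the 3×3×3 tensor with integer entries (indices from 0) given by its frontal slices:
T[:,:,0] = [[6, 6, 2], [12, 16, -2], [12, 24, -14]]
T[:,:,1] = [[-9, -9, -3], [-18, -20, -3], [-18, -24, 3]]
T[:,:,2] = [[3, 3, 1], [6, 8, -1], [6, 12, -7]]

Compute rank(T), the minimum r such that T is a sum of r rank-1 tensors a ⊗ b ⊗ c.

2

Lower bound: the mode-3 unfolding of T (rows indexed by k, columns by (i,j) = (0,0), (0,1), (0,2), (1,0), (1,1), (1,2), (2,0), (2,1), (2,2)) is [[6, 6, 2, 12, 16, -2, 12, 24, -14], [-9, -9, -3, -18, -20, -3, -18, -24, 3], [3, 3, 1, 6, 8, -1, 6, 12, -7]].
There the 2×2 minor on rows k ∈ {0, 1}, columns (i,j) ∈ {(0,0), (1,1)} is det [[6, 16], [-9, -20]] = 24 ≠ 0, so this unfolding has rank ≥ 2; CP rank is at least every unfolding rank, so rank(T) ≥ 2. (Flattening ranks never certify an upper bound on CP rank; for that we must actually write T with 2 rank-1 terms.)
Upper bound — finding two terms. Write S_k = T[:,:,k] for the frontal slices: S₀ = [[6, 6, 2], [12, 16, -2], [12, 24, -14]], S₁ = [[-9, -9, -3], [-18, -20, -3], [-18, -24, 3]], S₂ = [[3, 3, 1], [6, 8, -1], [6, 12, -7]].
If T = a₁ ⊗ b₁ ⊗ c₁ + a₂ ⊗ b₂ ⊗ c₂ then each S_k = c₁[k]·a₁b₁ᵀ + c₂[k]·a₂b₂ᵀ. S₀ and S₁ are linearly independent, so a₁b₁ᵀ and a₂b₂ᵀ must span the same plane of matrices: they are the rank-1 matrices of the form x·S₀ + y·S₁.
The 2×2 minor of x·S₀ + y·S₁ on rows {0,1}, columns {0,1} is 24·x² − 48·xy + 18·y² = 6·(2·x − 3·y)(2·x − y), vanishing at (x:y) = (3:2) and (1:2).
M₁ = 3·S₀ + 2·S₁ = [[0, 0, 0], [0, 8, -12], [0, 24, -36]] = 4·[0, 1, 3][0, 2, -3]ᵀ and M₂ = S₀ + 2·S₁ = [[-12, -12, -4], [-24, -24, -8], [-24, -24, -8]] = (-4)·[1, 2, 2][3, 3, 1]ᵀ, so take a₁ = [0, 1, 3], b₁ = [0, 2, -3], a₂ = [1, 2, 2], b₂ = [3, 3, 1].
Each slice is an integer combination of E₁ = a₁b₁ᵀ and E₂ = a₂b₂ᵀ: S₀ = 2·E₁ + 2·E₂, S₁ = −E₁ − 3·E₂, S₂ = E₁ + E₂; reading off coefficients, c₁ = [2, -1, 1] and c₂ = [2, -3, 1].
Hence T = [0, 1, 3] ⊗ [0, 2, -3] ⊗ [2, -1, 1] + [1, 2, 2] ⊗ [3, 3, 1] ⊗ [2, -3, 1], so rank(T) ≤ 2.
These bounds meet, so rank(T) = 2.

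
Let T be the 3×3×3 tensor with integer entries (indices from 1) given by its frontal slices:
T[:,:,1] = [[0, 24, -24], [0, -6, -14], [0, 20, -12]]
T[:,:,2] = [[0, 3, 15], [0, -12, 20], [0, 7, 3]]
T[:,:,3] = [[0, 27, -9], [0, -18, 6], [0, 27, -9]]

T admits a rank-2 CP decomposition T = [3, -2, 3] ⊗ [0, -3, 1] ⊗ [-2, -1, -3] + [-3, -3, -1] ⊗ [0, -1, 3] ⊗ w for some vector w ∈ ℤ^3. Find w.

w = [2, -2, 0]

Subtract the known terms from T to get the rank-1 residual R = [-3, -3, -1] ⊗ [0, -1, 3] ⊗ w, so R[i,j,k] = a[i]·b[j]·w[k]. Pick indices with nonzero a[1]·b[2] = (-3)·(-1) = 3. Only the fibre through (1,2,·) is needed: R[1,2,:] = T[1,2,:] − Σₗ aₗ[1]bₗ[2]cₗ = [24, 3, 27] − (3)·(-3)·[-2, -1, -3] = [6, -6, 0]. Then w[k] = R[1,2,k] / 3 for each k, giving w = [6, -6, 0] / 3 = [2, -2, 0].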